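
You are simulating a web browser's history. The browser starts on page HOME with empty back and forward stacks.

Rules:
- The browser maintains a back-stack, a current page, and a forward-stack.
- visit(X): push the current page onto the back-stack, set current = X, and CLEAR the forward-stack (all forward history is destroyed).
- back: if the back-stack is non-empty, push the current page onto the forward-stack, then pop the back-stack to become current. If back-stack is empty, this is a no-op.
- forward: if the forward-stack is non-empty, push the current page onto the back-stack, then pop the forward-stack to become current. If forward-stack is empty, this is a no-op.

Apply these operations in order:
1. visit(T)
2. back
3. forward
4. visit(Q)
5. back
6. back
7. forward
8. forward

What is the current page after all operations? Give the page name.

Answer: Q

Derivation:
After 1 (visit(T)): cur=T back=1 fwd=0
After 2 (back): cur=HOME back=0 fwd=1
After 3 (forward): cur=T back=1 fwd=0
After 4 (visit(Q)): cur=Q back=2 fwd=0
After 5 (back): cur=T back=1 fwd=1
After 6 (back): cur=HOME back=0 fwd=2
After 7 (forward): cur=T back=1 fwd=1
After 8 (forward): cur=Q back=2 fwd=0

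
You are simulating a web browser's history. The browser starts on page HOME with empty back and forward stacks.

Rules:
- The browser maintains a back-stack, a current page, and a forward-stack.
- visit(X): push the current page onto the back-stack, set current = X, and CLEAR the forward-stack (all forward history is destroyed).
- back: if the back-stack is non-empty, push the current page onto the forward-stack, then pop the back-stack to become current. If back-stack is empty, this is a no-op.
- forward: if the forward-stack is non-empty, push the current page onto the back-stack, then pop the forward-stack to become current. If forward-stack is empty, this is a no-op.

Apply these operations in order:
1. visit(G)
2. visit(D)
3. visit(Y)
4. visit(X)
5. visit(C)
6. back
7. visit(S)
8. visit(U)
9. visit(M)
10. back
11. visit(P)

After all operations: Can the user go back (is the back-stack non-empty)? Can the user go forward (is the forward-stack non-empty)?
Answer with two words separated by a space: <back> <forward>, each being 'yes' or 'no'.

After 1 (visit(G)): cur=G back=1 fwd=0
After 2 (visit(D)): cur=D back=2 fwd=0
After 3 (visit(Y)): cur=Y back=3 fwd=0
After 4 (visit(X)): cur=X back=4 fwd=0
After 5 (visit(C)): cur=C back=5 fwd=0
After 6 (back): cur=X back=4 fwd=1
After 7 (visit(S)): cur=S back=5 fwd=0
After 8 (visit(U)): cur=U back=6 fwd=0
After 9 (visit(M)): cur=M back=7 fwd=0
After 10 (back): cur=U back=6 fwd=1
After 11 (visit(P)): cur=P back=7 fwd=0

Answer: yes no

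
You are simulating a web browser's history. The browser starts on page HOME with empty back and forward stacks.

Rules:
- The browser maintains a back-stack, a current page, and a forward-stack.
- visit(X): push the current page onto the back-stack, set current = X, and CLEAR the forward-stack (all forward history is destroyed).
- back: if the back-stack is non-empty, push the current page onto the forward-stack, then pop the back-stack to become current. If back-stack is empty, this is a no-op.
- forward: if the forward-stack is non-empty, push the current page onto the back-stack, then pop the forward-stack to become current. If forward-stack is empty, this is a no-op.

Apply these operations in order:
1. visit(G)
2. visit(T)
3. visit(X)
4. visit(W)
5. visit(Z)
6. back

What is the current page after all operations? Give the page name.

After 1 (visit(G)): cur=G back=1 fwd=0
After 2 (visit(T)): cur=T back=2 fwd=0
After 3 (visit(X)): cur=X back=3 fwd=0
After 4 (visit(W)): cur=W back=4 fwd=0
After 5 (visit(Z)): cur=Z back=5 fwd=0
After 6 (back): cur=W back=4 fwd=1

Answer: W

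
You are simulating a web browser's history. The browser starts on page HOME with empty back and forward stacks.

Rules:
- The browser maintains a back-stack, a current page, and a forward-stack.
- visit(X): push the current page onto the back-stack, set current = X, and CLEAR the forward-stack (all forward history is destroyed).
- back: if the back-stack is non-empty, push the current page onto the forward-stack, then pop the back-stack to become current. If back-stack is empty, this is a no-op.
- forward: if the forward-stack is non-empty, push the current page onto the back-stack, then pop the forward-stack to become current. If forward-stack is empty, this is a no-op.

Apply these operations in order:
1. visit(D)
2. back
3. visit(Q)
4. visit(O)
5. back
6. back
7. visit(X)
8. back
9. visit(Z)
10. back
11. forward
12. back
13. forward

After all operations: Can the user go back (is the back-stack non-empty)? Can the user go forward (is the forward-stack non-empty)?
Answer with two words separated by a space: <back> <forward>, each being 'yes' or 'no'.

Answer: yes no

Derivation:
After 1 (visit(D)): cur=D back=1 fwd=0
After 2 (back): cur=HOME back=0 fwd=1
After 3 (visit(Q)): cur=Q back=1 fwd=0
After 4 (visit(O)): cur=O back=2 fwd=0
After 5 (back): cur=Q back=1 fwd=1
After 6 (back): cur=HOME back=0 fwd=2
After 7 (visit(X)): cur=X back=1 fwd=0
After 8 (back): cur=HOME back=0 fwd=1
After 9 (visit(Z)): cur=Z back=1 fwd=0
After 10 (back): cur=HOME back=0 fwd=1
After 11 (forward): cur=Z back=1 fwd=0
After 12 (back): cur=HOME back=0 fwd=1
After 13 (forward): cur=Z back=1 fwd=0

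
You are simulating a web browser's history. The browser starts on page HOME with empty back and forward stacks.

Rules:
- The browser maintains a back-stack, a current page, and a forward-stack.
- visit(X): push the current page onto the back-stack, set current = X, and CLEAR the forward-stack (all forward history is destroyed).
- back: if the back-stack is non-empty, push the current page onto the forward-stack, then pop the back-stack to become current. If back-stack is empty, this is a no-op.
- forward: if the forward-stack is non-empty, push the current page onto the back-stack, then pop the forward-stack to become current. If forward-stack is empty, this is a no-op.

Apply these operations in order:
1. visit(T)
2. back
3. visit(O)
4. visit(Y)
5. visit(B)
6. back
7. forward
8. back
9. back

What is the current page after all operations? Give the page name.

After 1 (visit(T)): cur=T back=1 fwd=0
After 2 (back): cur=HOME back=0 fwd=1
After 3 (visit(O)): cur=O back=1 fwd=0
After 4 (visit(Y)): cur=Y back=2 fwd=0
After 5 (visit(B)): cur=B back=3 fwd=0
After 6 (back): cur=Y back=2 fwd=1
After 7 (forward): cur=B back=3 fwd=0
After 8 (back): cur=Y back=2 fwd=1
After 9 (back): cur=O back=1 fwd=2

Answer: O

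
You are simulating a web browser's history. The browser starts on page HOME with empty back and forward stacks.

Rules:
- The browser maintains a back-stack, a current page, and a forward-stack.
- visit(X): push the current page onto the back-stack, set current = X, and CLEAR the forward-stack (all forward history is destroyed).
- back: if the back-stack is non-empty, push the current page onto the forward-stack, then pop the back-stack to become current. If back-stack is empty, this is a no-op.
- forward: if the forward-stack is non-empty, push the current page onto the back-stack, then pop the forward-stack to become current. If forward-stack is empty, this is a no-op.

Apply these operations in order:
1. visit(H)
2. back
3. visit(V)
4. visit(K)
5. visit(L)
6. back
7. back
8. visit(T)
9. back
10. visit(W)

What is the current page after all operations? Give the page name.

Answer: W

Derivation:
After 1 (visit(H)): cur=H back=1 fwd=0
After 2 (back): cur=HOME back=0 fwd=1
After 3 (visit(V)): cur=V back=1 fwd=0
After 4 (visit(K)): cur=K back=2 fwd=0
After 5 (visit(L)): cur=L back=3 fwd=0
After 6 (back): cur=K back=2 fwd=1
After 7 (back): cur=V back=1 fwd=2
After 8 (visit(T)): cur=T back=2 fwd=0
After 9 (back): cur=V back=1 fwd=1
After 10 (visit(W)): cur=W back=2 fwd=0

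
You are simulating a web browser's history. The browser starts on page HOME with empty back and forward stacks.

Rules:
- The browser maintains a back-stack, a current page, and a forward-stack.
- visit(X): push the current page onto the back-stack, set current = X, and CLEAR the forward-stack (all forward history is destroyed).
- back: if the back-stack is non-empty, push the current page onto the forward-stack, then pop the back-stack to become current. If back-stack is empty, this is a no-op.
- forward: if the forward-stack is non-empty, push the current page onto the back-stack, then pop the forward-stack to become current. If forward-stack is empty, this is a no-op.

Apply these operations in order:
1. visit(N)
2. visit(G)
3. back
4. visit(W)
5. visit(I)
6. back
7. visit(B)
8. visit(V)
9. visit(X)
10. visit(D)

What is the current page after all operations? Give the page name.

After 1 (visit(N)): cur=N back=1 fwd=0
After 2 (visit(G)): cur=G back=2 fwd=0
After 3 (back): cur=N back=1 fwd=1
After 4 (visit(W)): cur=W back=2 fwd=0
After 5 (visit(I)): cur=I back=3 fwd=0
After 6 (back): cur=W back=2 fwd=1
After 7 (visit(B)): cur=B back=3 fwd=0
After 8 (visit(V)): cur=V back=4 fwd=0
After 9 (visit(X)): cur=X back=5 fwd=0
After 10 (visit(D)): cur=D back=6 fwd=0

Answer: D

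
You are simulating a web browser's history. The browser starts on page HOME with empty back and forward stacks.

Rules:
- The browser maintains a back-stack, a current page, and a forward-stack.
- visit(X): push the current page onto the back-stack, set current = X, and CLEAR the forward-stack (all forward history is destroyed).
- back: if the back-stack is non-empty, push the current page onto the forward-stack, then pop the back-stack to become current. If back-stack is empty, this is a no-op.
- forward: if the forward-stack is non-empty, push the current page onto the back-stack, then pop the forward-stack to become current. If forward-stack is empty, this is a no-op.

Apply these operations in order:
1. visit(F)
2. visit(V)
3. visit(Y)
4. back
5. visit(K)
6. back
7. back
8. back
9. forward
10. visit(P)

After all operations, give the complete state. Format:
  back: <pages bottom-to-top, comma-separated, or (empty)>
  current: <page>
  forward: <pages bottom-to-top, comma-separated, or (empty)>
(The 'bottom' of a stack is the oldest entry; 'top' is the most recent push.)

Answer: back: HOME,F
current: P
forward: (empty)

Derivation:
After 1 (visit(F)): cur=F back=1 fwd=0
After 2 (visit(V)): cur=V back=2 fwd=0
After 3 (visit(Y)): cur=Y back=3 fwd=0
After 4 (back): cur=V back=2 fwd=1
After 5 (visit(K)): cur=K back=3 fwd=0
After 6 (back): cur=V back=2 fwd=1
After 7 (back): cur=F back=1 fwd=2
After 8 (back): cur=HOME back=0 fwd=3
After 9 (forward): cur=F back=1 fwd=2
After 10 (visit(P)): cur=P back=2 fwd=0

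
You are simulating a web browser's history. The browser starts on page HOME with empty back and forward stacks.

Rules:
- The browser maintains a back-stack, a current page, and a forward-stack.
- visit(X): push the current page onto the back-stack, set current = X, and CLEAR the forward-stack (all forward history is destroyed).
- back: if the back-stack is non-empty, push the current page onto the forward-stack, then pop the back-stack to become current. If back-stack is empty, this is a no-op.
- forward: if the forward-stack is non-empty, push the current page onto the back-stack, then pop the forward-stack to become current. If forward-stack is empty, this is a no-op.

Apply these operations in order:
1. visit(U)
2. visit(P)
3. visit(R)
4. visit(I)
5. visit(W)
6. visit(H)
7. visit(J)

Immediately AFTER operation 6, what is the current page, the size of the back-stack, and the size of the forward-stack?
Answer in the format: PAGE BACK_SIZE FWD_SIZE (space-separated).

After 1 (visit(U)): cur=U back=1 fwd=0
After 2 (visit(P)): cur=P back=2 fwd=0
After 3 (visit(R)): cur=R back=3 fwd=0
After 4 (visit(I)): cur=I back=4 fwd=0
After 5 (visit(W)): cur=W back=5 fwd=0
After 6 (visit(H)): cur=H back=6 fwd=0

H 6 0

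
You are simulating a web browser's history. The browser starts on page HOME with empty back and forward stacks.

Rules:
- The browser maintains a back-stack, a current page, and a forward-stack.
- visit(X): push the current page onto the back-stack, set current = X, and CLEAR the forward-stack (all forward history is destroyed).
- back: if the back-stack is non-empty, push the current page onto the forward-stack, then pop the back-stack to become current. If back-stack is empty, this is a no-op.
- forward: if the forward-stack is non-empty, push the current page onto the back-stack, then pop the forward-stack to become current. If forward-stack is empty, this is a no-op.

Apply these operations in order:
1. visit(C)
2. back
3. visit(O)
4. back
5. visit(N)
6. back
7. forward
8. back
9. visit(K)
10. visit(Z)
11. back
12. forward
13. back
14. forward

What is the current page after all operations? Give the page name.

After 1 (visit(C)): cur=C back=1 fwd=0
After 2 (back): cur=HOME back=0 fwd=1
After 3 (visit(O)): cur=O back=1 fwd=0
After 4 (back): cur=HOME back=0 fwd=1
After 5 (visit(N)): cur=N back=1 fwd=0
After 6 (back): cur=HOME back=0 fwd=1
After 7 (forward): cur=N back=1 fwd=0
After 8 (back): cur=HOME back=0 fwd=1
After 9 (visit(K)): cur=K back=1 fwd=0
After 10 (visit(Z)): cur=Z back=2 fwd=0
After 11 (back): cur=K back=1 fwd=1
After 12 (forward): cur=Z back=2 fwd=0
After 13 (back): cur=K back=1 fwd=1
After 14 (forward): cur=Z back=2 fwd=0

Answer: Z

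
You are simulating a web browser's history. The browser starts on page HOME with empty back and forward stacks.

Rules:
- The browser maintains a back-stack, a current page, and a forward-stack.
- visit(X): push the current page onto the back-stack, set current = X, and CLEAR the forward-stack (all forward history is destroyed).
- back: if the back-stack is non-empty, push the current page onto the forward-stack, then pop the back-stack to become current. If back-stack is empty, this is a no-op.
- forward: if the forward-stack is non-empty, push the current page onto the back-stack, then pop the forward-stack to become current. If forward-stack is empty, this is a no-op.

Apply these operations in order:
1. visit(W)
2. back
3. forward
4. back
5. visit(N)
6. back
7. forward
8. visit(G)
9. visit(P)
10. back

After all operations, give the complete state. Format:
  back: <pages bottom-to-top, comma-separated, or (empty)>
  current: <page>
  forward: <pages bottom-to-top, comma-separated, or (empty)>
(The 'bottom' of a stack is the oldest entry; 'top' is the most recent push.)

After 1 (visit(W)): cur=W back=1 fwd=0
After 2 (back): cur=HOME back=0 fwd=1
After 3 (forward): cur=W back=1 fwd=0
After 4 (back): cur=HOME back=0 fwd=1
After 5 (visit(N)): cur=N back=1 fwd=0
After 6 (back): cur=HOME back=0 fwd=1
After 7 (forward): cur=N back=1 fwd=0
After 8 (visit(G)): cur=G back=2 fwd=0
After 9 (visit(P)): cur=P back=3 fwd=0
After 10 (back): cur=G back=2 fwd=1

Answer: back: HOME,N
current: G
forward: P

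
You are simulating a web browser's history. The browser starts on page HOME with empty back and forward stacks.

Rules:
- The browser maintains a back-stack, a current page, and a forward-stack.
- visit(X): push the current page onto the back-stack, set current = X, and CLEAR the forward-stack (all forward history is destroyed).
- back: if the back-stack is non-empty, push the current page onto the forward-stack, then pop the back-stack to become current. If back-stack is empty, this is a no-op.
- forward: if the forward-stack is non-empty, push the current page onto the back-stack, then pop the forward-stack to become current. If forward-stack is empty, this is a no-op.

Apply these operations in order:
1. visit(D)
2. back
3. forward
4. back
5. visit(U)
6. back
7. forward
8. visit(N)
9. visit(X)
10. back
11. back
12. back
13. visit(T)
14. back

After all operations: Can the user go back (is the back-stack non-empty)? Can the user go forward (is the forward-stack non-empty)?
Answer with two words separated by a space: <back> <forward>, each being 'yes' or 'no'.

After 1 (visit(D)): cur=D back=1 fwd=0
After 2 (back): cur=HOME back=0 fwd=1
After 3 (forward): cur=D back=1 fwd=0
After 4 (back): cur=HOME back=0 fwd=1
After 5 (visit(U)): cur=U back=1 fwd=0
After 6 (back): cur=HOME back=0 fwd=1
After 7 (forward): cur=U back=1 fwd=0
After 8 (visit(N)): cur=N back=2 fwd=0
After 9 (visit(X)): cur=X back=3 fwd=0
After 10 (back): cur=N back=2 fwd=1
After 11 (back): cur=U back=1 fwd=2
After 12 (back): cur=HOME back=0 fwd=3
After 13 (visit(T)): cur=T back=1 fwd=0
After 14 (back): cur=HOME back=0 fwd=1

Answer: no yes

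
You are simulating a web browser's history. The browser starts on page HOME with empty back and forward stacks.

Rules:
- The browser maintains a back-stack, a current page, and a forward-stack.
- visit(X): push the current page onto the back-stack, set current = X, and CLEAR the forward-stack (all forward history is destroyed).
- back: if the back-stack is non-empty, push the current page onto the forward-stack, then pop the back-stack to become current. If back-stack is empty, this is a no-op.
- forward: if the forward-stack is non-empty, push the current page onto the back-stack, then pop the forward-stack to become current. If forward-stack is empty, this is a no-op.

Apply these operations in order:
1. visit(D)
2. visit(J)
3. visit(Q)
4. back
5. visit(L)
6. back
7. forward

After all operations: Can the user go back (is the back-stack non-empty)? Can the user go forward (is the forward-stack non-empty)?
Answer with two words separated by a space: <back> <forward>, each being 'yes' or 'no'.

Answer: yes no

Derivation:
After 1 (visit(D)): cur=D back=1 fwd=0
After 2 (visit(J)): cur=J back=2 fwd=0
After 3 (visit(Q)): cur=Q back=3 fwd=0
After 4 (back): cur=J back=2 fwd=1
After 5 (visit(L)): cur=L back=3 fwd=0
After 6 (back): cur=J back=2 fwd=1
After 7 (forward): cur=L back=3 fwd=0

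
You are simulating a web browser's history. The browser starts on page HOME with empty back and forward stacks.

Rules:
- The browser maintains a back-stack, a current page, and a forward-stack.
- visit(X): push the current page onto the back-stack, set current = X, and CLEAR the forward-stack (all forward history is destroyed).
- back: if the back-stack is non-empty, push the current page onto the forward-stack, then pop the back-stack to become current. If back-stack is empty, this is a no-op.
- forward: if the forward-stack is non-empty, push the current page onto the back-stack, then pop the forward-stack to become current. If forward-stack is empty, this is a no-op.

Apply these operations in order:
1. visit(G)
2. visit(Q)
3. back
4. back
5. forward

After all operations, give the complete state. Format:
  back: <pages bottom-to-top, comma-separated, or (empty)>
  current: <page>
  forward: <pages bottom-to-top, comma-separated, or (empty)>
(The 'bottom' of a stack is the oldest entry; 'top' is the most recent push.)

After 1 (visit(G)): cur=G back=1 fwd=0
After 2 (visit(Q)): cur=Q back=2 fwd=0
After 3 (back): cur=G back=1 fwd=1
After 4 (back): cur=HOME back=0 fwd=2
After 5 (forward): cur=G back=1 fwd=1

Answer: back: HOME
current: G
forward: Q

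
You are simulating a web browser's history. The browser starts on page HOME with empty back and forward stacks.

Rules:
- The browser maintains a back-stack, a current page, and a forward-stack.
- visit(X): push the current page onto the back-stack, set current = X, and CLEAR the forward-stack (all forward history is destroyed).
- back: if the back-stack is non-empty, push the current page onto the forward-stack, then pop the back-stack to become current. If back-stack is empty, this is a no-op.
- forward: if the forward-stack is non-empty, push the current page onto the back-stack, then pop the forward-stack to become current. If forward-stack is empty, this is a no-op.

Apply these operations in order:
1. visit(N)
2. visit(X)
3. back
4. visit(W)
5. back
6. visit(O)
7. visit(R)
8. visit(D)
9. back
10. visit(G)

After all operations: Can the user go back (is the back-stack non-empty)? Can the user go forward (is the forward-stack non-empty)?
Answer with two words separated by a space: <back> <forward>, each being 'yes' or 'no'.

After 1 (visit(N)): cur=N back=1 fwd=0
After 2 (visit(X)): cur=X back=2 fwd=0
After 3 (back): cur=N back=1 fwd=1
After 4 (visit(W)): cur=W back=2 fwd=0
After 5 (back): cur=N back=1 fwd=1
After 6 (visit(O)): cur=O back=2 fwd=0
After 7 (visit(R)): cur=R back=3 fwd=0
After 8 (visit(D)): cur=D back=4 fwd=0
After 9 (back): cur=R back=3 fwd=1
After 10 (visit(G)): cur=G back=4 fwd=0

Answer: yes no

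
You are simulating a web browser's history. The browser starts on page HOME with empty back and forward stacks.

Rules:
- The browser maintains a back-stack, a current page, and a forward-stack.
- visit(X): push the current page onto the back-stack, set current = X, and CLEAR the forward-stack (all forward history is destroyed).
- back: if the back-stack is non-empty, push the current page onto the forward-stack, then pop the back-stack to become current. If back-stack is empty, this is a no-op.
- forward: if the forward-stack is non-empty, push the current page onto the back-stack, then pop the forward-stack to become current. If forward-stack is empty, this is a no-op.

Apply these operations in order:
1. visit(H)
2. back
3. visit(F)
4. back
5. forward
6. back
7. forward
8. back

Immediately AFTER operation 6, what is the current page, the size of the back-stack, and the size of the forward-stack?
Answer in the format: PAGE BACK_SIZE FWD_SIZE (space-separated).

After 1 (visit(H)): cur=H back=1 fwd=0
After 2 (back): cur=HOME back=0 fwd=1
After 3 (visit(F)): cur=F back=1 fwd=0
After 4 (back): cur=HOME back=0 fwd=1
After 5 (forward): cur=F back=1 fwd=0
After 6 (back): cur=HOME back=0 fwd=1

HOME 0 1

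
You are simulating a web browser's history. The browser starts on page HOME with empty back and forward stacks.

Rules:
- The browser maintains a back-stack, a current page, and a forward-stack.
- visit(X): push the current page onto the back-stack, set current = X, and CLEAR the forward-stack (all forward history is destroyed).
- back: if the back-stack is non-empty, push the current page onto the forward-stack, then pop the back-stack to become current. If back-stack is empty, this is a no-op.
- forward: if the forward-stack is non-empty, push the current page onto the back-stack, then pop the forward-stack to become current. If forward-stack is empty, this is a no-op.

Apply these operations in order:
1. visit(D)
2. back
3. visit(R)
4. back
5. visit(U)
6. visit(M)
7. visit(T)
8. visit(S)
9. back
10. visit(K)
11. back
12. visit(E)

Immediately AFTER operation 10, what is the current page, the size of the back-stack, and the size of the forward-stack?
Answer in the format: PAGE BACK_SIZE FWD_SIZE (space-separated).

After 1 (visit(D)): cur=D back=1 fwd=0
After 2 (back): cur=HOME back=0 fwd=1
After 3 (visit(R)): cur=R back=1 fwd=0
After 4 (back): cur=HOME back=0 fwd=1
After 5 (visit(U)): cur=U back=1 fwd=0
After 6 (visit(M)): cur=M back=2 fwd=0
After 7 (visit(T)): cur=T back=3 fwd=0
After 8 (visit(S)): cur=S back=4 fwd=0
After 9 (back): cur=T back=3 fwd=1
After 10 (visit(K)): cur=K back=4 fwd=0

K 4 0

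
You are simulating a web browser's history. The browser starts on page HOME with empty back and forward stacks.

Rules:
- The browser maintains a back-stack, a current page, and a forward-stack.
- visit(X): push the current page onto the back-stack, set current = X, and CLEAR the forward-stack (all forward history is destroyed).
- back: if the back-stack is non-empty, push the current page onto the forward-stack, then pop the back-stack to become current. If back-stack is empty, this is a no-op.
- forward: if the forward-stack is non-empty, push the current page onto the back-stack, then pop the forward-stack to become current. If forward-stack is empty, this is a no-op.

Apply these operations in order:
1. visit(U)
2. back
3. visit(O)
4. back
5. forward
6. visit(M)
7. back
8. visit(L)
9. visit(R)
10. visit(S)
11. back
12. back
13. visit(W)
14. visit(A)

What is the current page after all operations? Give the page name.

After 1 (visit(U)): cur=U back=1 fwd=0
After 2 (back): cur=HOME back=0 fwd=1
After 3 (visit(O)): cur=O back=1 fwd=0
After 4 (back): cur=HOME back=0 fwd=1
After 5 (forward): cur=O back=1 fwd=0
After 6 (visit(M)): cur=M back=2 fwd=0
After 7 (back): cur=O back=1 fwd=1
After 8 (visit(L)): cur=L back=2 fwd=0
After 9 (visit(R)): cur=R back=3 fwd=0
After 10 (visit(S)): cur=S back=4 fwd=0
After 11 (back): cur=R back=3 fwd=1
After 12 (back): cur=L back=2 fwd=2
After 13 (visit(W)): cur=W back=3 fwd=0
After 14 (visit(A)): cur=A back=4 fwd=0

Answer: A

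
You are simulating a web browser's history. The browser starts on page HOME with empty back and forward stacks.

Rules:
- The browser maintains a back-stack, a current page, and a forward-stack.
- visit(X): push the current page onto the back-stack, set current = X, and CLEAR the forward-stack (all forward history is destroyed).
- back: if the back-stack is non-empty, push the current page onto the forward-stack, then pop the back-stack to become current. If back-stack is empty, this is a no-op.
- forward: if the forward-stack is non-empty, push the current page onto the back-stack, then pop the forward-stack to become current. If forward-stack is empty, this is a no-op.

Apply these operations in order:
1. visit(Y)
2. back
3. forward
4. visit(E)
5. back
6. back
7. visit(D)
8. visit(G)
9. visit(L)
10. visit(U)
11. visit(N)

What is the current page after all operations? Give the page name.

Answer: N

Derivation:
After 1 (visit(Y)): cur=Y back=1 fwd=0
After 2 (back): cur=HOME back=0 fwd=1
After 3 (forward): cur=Y back=1 fwd=0
After 4 (visit(E)): cur=E back=2 fwd=0
After 5 (back): cur=Y back=1 fwd=1
After 6 (back): cur=HOME back=0 fwd=2
After 7 (visit(D)): cur=D back=1 fwd=0
After 8 (visit(G)): cur=G back=2 fwd=0
After 9 (visit(L)): cur=L back=3 fwd=0
After 10 (visit(U)): cur=U back=4 fwd=0
After 11 (visit(N)): cur=N back=5 fwd=0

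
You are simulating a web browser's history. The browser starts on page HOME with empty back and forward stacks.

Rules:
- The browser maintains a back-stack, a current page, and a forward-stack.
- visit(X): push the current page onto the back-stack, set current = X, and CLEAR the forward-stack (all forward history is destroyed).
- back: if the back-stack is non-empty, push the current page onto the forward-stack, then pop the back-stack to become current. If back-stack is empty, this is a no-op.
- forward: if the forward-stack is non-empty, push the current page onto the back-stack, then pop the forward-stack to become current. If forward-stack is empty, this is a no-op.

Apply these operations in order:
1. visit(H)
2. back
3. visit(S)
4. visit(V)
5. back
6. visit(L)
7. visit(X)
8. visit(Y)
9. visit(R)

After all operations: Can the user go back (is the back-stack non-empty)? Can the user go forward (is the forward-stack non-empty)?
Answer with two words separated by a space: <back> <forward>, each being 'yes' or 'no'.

Answer: yes no

Derivation:
After 1 (visit(H)): cur=H back=1 fwd=0
After 2 (back): cur=HOME back=0 fwd=1
After 3 (visit(S)): cur=S back=1 fwd=0
After 4 (visit(V)): cur=V back=2 fwd=0
After 5 (back): cur=S back=1 fwd=1
After 6 (visit(L)): cur=L back=2 fwd=0
After 7 (visit(X)): cur=X back=3 fwd=0
After 8 (visit(Y)): cur=Y back=4 fwd=0
After 9 (visit(R)): cur=R back=5 fwd=0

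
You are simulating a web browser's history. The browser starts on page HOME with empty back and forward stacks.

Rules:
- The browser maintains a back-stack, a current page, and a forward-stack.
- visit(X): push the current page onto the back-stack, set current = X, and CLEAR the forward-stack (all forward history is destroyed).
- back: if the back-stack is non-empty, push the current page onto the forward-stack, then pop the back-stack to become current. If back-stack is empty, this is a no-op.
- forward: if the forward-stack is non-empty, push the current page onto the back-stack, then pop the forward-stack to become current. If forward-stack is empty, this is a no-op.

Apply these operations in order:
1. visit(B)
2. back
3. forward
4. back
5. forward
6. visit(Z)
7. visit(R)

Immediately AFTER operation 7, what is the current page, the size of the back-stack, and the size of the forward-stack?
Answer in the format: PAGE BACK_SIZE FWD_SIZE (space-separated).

After 1 (visit(B)): cur=B back=1 fwd=0
After 2 (back): cur=HOME back=0 fwd=1
After 3 (forward): cur=B back=1 fwd=0
After 4 (back): cur=HOME back=0 fwd=1
After 5 (forward): cur=B back=1 fwd=0
After 6 (visit(Z)): cur=Z back=2 fwd=0
After 7 (visit(R)): cur=R back=3 fwd=0

R 3 0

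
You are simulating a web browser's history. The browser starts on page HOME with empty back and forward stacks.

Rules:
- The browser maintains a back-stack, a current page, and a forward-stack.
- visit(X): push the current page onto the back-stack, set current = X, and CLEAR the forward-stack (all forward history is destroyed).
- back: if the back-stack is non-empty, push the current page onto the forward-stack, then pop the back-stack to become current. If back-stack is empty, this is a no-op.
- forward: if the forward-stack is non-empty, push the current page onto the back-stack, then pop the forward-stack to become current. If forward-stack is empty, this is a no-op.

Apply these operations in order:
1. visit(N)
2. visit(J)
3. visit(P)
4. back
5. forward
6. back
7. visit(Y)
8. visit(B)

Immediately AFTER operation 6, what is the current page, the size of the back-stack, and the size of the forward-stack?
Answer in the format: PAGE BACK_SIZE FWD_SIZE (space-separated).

After 1 (visit(N)): cur=N back=1 fwd=0
After 2 (visit(J)): cur=J back=2 fwd=0
After 3 (visit(P)): cur=P back=3 fwd=0
After 4 (back): cur=J back=2 fwd=1
After 5 (forward): cur=P back=3 fwd=0
After 6 (back): cur=J back=2 fwd=1

J 2 1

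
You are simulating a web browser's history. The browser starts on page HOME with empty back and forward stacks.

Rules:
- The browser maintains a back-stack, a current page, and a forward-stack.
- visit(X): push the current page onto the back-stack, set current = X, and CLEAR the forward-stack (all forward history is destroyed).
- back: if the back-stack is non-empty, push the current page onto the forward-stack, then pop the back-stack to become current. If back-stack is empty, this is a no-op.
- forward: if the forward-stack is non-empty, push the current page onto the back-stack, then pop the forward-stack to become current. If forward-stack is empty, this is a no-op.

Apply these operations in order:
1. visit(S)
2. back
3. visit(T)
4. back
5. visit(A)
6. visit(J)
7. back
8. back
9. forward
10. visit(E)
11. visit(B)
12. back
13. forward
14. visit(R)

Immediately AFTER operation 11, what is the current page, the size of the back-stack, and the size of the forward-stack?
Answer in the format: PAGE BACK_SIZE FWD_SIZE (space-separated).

After 1 (visit(S)): cur=S back=1 fwd=0
After 2 (back): cur=HOME back=0 fwd=1
After 3 (visit(T)): cur=T back=1 fwd=0
After 4 (back): cur=HOME back=0 fwd=1
After 5 (visit(A)): cur=A back=1 fwd=0
After 6 (visit(J)): cur=J back=2 fwd=0
After 7 (back): cur=A back=1 fwd=1
After 8 (back): cur=HOME back=0 fwd=2
After 9 (forward): cur=A back=1 fwd=1
After 10 (visit(E)): cur=E back=2 fwd=0
After 11 (visit(B)): cur=B back=3 fwd=0

B 3 0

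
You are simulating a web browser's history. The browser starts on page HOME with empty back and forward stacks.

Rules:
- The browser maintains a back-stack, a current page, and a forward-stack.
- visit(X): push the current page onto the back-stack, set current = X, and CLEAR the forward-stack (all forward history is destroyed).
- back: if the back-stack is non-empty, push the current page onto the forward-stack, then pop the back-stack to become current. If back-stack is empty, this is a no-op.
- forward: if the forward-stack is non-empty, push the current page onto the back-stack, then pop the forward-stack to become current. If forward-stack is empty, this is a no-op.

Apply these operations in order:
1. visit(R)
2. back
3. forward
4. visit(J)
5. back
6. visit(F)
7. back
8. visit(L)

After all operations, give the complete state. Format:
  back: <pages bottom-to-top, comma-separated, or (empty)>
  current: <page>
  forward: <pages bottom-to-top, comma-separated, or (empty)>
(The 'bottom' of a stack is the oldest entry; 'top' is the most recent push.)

Answer: back: HOME,R
current: L
forward: (empty)

Derivation:
After 1 (visit(R)): cur=R back=1 fwd=0
After 2 (back): cur=HOME back=0 fwd=1
After 3 (forward): cur=R back=1 fwd=0
After 4 (visit(J)): cur=J back=2 fwd=0
After 5 (back): cur=R back=1 fwd=1
After 6 (visit(F)): cur=F back=2 fwd=0
After 7 (back): cur=R back=1 fwd=1
After 8 (visit(L)): cur=L back=2 fwd=0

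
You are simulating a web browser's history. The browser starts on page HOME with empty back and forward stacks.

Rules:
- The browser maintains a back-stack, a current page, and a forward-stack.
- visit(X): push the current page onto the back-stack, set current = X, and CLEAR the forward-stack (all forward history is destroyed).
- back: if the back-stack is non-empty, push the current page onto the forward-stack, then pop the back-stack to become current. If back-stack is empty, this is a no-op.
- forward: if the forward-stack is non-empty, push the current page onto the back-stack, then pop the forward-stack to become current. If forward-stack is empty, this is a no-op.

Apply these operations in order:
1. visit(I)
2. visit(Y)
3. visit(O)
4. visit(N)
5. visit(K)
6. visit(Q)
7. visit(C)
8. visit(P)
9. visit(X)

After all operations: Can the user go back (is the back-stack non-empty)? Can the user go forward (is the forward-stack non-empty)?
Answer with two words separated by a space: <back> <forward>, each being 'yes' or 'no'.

After 1 (visit(I)): cur=I back=1 fwd=0
After 2 (visit(Y)): cur=Y back=2 fwd=0
After 3 (visit(O)): cur=O back=3 fwd=0
After 4 (visit(N)): cur=N back=4 fwd=0
After 5 (visit(K)): cur=K back=5 fwd=0
After 6 (visit(Q)): cur=Q back=6 fwd=0
After 7 (visit(C)): cur=C back=7 fwd=0
After 8 (visit(P)): cur=P back=8 fwd=0
After 9 (visit(X)): cur=X back=9 fwd=0

Answer: yes no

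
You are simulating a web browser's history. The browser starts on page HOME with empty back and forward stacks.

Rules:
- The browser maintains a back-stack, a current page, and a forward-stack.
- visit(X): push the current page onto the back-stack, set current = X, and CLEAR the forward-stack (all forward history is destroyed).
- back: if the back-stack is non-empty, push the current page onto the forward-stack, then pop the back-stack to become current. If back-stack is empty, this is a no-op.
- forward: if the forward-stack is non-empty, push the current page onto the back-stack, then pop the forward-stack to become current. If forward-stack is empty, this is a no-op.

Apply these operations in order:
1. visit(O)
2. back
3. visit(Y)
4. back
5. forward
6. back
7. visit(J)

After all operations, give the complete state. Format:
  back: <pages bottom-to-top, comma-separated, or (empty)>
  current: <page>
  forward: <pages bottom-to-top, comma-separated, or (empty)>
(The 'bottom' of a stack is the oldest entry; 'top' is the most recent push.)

Answer: back: HOME
current: J
forward: (empty)

Derivation:
After 1 (visit(O)): cur=O back=1 fwd=0
After 2 (back): cur=HOME back=0 fwd=1
After 3 (visit(Y)): cur=Y back=1 fwd=0
After 4 (back): cur=HOME back=0 fwd=1
After 5 (forward): cur=Y back=1 fwd=0
After 6 (back): cur=HOME back=0 fwd=1
After 7 (visit(J)): cur=J back=1 fwd=0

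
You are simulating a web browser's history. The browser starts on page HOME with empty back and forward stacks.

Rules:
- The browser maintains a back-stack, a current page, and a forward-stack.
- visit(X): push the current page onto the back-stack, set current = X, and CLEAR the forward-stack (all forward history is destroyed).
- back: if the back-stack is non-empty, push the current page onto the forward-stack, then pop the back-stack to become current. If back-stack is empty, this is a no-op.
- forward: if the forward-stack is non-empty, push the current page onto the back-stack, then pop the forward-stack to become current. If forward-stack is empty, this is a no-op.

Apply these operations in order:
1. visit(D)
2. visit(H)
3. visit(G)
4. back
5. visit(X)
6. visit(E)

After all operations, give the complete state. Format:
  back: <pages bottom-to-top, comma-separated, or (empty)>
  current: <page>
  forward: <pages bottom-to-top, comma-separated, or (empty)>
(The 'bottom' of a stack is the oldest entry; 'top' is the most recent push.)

After 1 (visit(D)): cur=D back=1 fwd=0
After 2 (visit(H)): cur=H back=2 fwd=0
After 3 (visit(G)): cur=G back=3 fwd=0
After 4 (back): cur=H back=2 fwd=1
After 5 (visit(X)): cur=X back=3 fwd=0
After 6 (visit(E)): cur=E back=4 fwd=0

Answer: back: HOME,D,H,X
current: E
forward: (empty)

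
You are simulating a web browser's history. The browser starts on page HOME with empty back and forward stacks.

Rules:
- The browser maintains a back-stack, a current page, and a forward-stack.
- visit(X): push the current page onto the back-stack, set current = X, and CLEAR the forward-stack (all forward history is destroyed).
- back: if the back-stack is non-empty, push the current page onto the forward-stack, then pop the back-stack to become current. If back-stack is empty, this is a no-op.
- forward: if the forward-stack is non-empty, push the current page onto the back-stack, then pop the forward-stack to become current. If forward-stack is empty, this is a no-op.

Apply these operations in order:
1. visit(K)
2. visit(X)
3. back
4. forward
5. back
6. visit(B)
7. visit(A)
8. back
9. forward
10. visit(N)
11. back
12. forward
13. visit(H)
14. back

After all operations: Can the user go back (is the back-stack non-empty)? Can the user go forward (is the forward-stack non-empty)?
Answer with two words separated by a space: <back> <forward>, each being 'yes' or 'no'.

After 1 (visit(K)): cur=K back=1 fwd=0
After 2 (visit(X)): cur=X back=2 fwd=0
After 3 (back): cur=K back=1 fwd=1
After 4 (forward): cur=X back=2 fwd=0
After 5 (back): cur=K back=1 fwd=1
After 6 (visit(B)): cur=B back=2 fwd=0
After 7 (visit(A)): cur=A back=3 fwd=0
After 8 (back): cur=B back=2 fwd=1
After 9 (forward): cur=A back=3 fwd=0
After 10 (visit(N)): cur=N back=4 fwd=0
After 11 (back): cur=A back=3 fwd=1
After 12 (forward): cur=N back=4 fwd=0
After 13 (visit(H)): cur=H back=5 fwd=0
After 14 (back): cur=N back=4 fwd=1

Answer: yes yes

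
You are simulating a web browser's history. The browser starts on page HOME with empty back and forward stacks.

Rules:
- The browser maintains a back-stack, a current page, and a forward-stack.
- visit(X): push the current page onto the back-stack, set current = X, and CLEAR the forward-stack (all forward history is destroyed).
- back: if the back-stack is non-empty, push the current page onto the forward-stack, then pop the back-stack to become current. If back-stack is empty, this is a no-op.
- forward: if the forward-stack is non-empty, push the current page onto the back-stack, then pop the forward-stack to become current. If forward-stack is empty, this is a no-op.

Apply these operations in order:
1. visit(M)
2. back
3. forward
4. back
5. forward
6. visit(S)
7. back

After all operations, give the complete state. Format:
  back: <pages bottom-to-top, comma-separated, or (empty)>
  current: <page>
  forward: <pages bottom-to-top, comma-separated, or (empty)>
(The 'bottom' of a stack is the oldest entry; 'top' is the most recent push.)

After 1 (visit(M)): cur=M back=1 fwd=0
After 2 (back): cur=HOME back=0 fwd=1
After 3 (forward): cur=M back=1 fwd=0
After 4 (back): cur=HOME back=0 fwd=1
After 5 (forward): cur=M back=1 fwd=0
After 6 (visit(S)): cur=S back=2 fwd=0
After 7 (back): cur=M back=1 fwd=1

Answer: back: HOME
current: M
forward: S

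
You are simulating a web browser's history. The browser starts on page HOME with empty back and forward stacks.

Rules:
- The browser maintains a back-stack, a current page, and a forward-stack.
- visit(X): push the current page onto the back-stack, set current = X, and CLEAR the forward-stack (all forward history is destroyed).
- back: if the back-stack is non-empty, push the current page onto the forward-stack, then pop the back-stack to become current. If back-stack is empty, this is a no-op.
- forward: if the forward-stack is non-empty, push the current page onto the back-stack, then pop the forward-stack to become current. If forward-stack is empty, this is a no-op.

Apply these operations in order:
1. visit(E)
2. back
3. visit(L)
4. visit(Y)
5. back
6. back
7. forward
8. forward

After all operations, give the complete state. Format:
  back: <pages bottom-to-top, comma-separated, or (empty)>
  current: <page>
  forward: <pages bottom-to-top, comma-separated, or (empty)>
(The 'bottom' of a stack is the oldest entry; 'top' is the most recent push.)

After 1 (visit(E)): cur=E back=1 fwd=0
After 2 (back): cur=HOME back=0 fwd=1
After 3 (visit(L)): cur=L back=1 fwd=0
After 4 (visit(Y)): cur=Y back=2 fwd=0
After 5 (back): cur=L back=1 fwd=1
After 6 (back): cur=HOME back=0 fwd=2
After 7 (forward): cur=L back=1 fwd=1
After 8 (forward): cur=Y back=2 fwd=0

Answer: back: HOME,L
current: Y
forward: (empty)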